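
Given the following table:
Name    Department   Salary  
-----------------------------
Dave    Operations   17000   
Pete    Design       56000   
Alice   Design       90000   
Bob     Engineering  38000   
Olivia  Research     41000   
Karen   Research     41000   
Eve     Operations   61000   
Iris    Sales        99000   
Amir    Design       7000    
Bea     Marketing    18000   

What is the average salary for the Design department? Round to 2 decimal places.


Design department members:
  Pete: 56000
  Alice: 90000
  Amir: 7000
Sum = 153000
Count = 3
Average = 153000 / 3 = 51000.00

ANSWER: 51000.00


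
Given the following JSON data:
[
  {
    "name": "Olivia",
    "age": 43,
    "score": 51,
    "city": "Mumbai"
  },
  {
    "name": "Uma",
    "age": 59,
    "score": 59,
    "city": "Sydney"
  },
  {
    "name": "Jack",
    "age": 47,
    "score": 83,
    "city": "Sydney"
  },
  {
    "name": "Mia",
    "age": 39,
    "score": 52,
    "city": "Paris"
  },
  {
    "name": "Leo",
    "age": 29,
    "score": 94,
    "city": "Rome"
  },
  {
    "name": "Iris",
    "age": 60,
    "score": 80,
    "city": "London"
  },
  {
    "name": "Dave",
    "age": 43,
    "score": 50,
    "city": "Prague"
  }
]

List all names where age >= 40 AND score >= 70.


Checking both conditions:
  Olivia (age=43, score=51) -> no
  Uma (age=59, score=59) -> no
  Jack (age=47, score=83) -> YES
  Mia (age=39, score=52) -> no
  Leo (age=29, score=94) -> no
  Iris (age=60, score=80) -> YES
  Dave (age=43, score=50) -> no


ANSWER: Jack, Iris


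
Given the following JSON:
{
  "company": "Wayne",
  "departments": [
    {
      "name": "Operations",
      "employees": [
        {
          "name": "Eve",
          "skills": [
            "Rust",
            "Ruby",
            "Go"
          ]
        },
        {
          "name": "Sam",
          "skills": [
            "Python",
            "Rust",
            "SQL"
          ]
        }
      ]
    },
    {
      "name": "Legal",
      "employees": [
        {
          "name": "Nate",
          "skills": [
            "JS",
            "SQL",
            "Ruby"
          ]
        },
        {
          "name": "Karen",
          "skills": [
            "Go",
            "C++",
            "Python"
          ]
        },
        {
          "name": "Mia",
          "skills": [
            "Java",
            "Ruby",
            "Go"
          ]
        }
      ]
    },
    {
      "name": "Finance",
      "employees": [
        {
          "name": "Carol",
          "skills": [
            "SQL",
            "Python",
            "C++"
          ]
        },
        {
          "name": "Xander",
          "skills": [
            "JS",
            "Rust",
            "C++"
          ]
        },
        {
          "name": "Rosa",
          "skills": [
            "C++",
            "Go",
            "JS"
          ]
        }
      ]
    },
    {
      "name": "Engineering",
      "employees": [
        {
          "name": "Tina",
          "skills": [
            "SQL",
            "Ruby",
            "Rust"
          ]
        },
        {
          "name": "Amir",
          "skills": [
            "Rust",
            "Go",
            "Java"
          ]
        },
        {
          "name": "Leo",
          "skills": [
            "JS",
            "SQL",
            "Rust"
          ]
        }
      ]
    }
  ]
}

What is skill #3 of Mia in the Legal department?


Path: departments[1].employees[2].skills[2]
Value: Go

ANSWER: Go


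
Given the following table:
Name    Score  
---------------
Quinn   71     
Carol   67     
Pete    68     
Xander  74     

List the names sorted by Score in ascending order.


Sorting by Score (ascending):
  Carol: 67
  Pete: 68
  Quinn: 71
  Xander: 74


ANSWER: Carol, Pete, Quinn, Xander


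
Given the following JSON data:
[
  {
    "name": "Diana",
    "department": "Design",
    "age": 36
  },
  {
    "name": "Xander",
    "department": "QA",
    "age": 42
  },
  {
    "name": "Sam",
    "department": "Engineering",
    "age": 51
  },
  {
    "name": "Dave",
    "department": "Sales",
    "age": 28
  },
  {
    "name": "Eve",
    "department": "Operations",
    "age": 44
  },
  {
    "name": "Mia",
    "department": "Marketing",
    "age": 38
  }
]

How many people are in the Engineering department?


Scanning records for department = Engineering
  Record 2: Sam
Count: 1

ANSWER: 1


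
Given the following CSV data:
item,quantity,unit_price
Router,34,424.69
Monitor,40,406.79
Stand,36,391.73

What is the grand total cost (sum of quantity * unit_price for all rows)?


Computing row totals:
  Router: 34 * 424.69 = 14439.46
  Monitor: 40 * 406.79 = 16271.6
  Stand: 36 * 391.73 = 14102.28
Grand total = 14439.46 + 16271.6 + 14102.28 = 44813.34

ANSWER: 44813.34


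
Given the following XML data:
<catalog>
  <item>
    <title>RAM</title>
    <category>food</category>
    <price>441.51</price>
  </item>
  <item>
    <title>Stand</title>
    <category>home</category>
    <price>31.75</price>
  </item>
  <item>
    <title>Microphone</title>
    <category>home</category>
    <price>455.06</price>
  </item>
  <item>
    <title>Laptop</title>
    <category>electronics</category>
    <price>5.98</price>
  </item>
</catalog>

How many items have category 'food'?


Scanning <item> elements for <category>food</category>:
  Item 1: RAM -> MATCH
Count: 1

ANSWER: 1


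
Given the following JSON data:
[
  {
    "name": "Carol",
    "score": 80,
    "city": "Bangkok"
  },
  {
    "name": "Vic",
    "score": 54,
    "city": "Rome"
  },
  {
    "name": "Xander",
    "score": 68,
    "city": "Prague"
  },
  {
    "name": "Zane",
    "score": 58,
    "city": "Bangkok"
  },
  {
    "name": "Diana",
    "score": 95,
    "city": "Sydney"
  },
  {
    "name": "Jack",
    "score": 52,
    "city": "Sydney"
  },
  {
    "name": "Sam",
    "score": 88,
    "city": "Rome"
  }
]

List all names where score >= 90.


Filtering records where score >= 90:
  Carol (score=80) -> no
  Vic (score=54) -> no
  Xander (score=68) -> no
  Zane (score=58) -> no
  Diana (score=95) -> YES
  Jack (score=52) -> no
  Sam (score=88) -> no


ANSWER: Diana


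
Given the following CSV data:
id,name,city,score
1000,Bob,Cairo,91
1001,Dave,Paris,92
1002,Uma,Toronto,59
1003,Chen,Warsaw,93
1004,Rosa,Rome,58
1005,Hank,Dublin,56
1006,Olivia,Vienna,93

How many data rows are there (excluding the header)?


Counting rows (excluding header):
Header: id,name,city,score
Data rows: 7

ANSWER: 7


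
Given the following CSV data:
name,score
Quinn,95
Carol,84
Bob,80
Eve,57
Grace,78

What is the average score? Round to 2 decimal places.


Scores: 95, 84, 80, 57, 78
Sum = 394
Count = 5
Average = 394 / 5 = 78.80

ANSWER: 78.80


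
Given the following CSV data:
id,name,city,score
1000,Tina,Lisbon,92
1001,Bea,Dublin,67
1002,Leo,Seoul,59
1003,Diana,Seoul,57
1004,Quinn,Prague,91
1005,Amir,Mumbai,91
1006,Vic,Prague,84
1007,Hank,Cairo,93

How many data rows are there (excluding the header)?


Counting rows (excluding header):
Header: id,name,city,score
Data rows: 8

ANSWER: 8


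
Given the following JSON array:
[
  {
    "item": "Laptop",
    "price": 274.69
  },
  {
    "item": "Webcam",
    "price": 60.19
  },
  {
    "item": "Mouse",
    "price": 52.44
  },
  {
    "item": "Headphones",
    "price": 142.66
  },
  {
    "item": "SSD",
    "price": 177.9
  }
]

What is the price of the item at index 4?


Array index 4 -> SSD
price = 177.9

ANSWER: 177.9


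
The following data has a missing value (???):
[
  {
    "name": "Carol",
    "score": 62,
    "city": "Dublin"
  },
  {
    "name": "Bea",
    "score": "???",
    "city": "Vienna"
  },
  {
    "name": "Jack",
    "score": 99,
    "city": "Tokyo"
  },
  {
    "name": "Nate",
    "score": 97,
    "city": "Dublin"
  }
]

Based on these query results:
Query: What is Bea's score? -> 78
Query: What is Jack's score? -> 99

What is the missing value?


The missing value is Bea's score
From query: Bea's score = 78

ANSWER: 78


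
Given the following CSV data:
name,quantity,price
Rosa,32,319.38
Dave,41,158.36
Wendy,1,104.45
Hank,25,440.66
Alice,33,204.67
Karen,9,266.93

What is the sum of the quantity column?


Values in 'quantity' column:
  Row 1: 32
  Row 2: 41
  Row 3: 1
  Row 4: 25
  Row 5: 33
  Row 6: 9
Sum = 32 + 41 + 1 + 25 + 33 + 9 = 141

ANSWER: 141


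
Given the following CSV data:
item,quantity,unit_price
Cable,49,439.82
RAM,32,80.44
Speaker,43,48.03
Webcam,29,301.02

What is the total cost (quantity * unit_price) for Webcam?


Row: Webcam
quantity = 29
unit_price = 301.02
total = 29 * 301.02 = 8729.58

ANSWER: 8729.58


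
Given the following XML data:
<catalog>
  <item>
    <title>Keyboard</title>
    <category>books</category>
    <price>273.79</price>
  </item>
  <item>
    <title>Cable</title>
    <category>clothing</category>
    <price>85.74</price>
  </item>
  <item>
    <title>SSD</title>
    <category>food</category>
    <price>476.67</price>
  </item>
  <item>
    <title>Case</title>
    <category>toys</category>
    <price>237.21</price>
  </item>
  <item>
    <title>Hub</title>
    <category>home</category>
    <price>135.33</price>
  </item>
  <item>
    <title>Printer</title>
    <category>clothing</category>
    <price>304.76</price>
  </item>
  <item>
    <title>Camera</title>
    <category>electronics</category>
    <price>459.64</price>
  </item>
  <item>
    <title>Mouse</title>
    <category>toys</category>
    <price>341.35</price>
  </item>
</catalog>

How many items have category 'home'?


Scanning <item> elements for <category>home</category>:
  Item 5: Hub -> MATCH
Count: 1

ANSWER: 1


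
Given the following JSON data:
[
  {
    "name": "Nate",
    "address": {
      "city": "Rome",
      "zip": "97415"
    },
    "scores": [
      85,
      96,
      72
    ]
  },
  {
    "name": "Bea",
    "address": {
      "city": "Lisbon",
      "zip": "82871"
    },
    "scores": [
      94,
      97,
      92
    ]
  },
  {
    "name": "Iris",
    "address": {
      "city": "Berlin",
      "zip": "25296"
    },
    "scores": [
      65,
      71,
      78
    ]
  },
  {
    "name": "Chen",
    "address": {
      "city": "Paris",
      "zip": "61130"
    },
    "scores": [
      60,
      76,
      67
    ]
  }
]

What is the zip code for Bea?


Path: records[1].address.zip
Value: 82871

ANSWER: 82871


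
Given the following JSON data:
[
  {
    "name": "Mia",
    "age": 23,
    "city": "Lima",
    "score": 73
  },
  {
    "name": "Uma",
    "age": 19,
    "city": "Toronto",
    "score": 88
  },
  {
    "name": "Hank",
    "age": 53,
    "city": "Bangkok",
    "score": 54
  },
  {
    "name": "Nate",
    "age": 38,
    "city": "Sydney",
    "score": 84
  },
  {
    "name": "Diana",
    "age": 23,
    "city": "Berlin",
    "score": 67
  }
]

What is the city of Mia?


Looking up record where name = Mia
Record index: 0
Field 'city' = Lima

ANSWER: Lima


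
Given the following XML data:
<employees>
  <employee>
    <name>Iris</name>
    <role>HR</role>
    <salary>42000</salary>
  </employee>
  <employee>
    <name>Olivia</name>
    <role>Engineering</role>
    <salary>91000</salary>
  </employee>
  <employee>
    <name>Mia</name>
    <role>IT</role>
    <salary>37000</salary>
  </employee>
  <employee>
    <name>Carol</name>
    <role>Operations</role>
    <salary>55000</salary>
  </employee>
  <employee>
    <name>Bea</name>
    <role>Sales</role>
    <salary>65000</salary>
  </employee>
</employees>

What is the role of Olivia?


Searching for <employee> with <name>Olivia</name>
Found at position 2
<role>Engineering</role>

ANSWER: Engineering


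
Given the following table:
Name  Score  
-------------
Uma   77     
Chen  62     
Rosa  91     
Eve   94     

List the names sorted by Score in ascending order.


Sorting by Score (ascending):
  Chen: 62
  Uma: 77
  Rosa: 91
  Eve: 94


ANSWER: Chen, Uma, Rosa, Eve


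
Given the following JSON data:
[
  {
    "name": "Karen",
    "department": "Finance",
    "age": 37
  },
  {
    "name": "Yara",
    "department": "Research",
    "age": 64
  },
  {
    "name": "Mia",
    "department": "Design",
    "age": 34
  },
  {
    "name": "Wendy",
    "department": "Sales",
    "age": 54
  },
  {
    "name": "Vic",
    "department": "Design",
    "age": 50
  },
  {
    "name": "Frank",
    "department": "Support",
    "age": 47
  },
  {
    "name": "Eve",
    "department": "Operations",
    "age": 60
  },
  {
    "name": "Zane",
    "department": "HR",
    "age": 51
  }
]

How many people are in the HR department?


Scanning records for department = HR
  Record 7: Zane
Count: 1

ANSWER: 1


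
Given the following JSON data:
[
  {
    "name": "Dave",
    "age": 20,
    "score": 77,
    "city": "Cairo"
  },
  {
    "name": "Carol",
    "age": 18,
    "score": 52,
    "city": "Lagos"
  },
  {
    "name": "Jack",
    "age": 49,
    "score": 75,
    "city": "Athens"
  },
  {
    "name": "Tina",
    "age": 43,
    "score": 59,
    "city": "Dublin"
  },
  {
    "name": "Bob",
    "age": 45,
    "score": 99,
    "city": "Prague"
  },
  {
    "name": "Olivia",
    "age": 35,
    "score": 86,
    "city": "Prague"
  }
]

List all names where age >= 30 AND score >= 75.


Checking both conditions:
  Dave (age=20, score=77) -> no
  Carol (age=18, score=52) -> no
  Jack (age=49, score=75) -> YES
  Tina (age=43, score=59) -> no
  Bob (age=45, score=99) -> YES
  Olivia (age=35, score=86) -> YES


ANSWER: Jack, Bob, Olivia


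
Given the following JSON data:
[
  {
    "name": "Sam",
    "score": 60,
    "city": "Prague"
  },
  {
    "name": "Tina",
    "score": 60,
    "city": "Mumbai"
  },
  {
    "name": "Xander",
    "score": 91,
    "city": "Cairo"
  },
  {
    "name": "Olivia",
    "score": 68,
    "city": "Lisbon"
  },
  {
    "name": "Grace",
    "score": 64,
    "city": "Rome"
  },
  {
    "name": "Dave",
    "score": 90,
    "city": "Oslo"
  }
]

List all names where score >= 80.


Filtering records where score >= 80:
  Sam (score=60) -> no
  Tina (score=60) -> no
  Xander (score=91) -> YES
  Olivia (score=68) -> no
  Grace (score=64) -> no
  Dave (score=90) -> YES


ANSWER: Xander, Dave


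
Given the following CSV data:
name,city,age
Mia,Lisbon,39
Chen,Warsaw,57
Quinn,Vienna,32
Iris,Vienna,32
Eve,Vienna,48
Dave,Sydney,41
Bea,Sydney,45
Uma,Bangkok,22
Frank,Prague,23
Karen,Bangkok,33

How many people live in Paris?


Scanning city column for 'Paris':
Total matches: 0

ANSWER: 0


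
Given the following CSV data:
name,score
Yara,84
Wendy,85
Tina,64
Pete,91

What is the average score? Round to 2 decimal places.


Scores: 84, 85, 64, 91
Sum = 324
Count = 4
Average = 324 / 4 = 81.00

ANSWER: 81.00


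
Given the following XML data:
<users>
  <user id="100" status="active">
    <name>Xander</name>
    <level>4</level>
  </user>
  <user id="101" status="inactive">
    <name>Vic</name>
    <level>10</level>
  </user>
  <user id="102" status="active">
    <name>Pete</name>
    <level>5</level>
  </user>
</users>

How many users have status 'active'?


Counting users with status='active':
  Xander (id=100) -> MATCH
  Pete (id=102) -> MATCH
Count: 2

ANSWER: 2


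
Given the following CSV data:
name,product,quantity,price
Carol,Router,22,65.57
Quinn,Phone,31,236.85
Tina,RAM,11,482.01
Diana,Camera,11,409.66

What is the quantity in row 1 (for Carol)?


Row 1: Carol
Column 'quantity' = 22

ANSWER: 22


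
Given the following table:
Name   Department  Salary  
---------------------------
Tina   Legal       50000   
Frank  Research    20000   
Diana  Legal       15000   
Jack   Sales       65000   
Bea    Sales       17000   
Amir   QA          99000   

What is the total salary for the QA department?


QA department members:
  Amir: 99000
Total = 99000 = 99000

ANSWER: 99000


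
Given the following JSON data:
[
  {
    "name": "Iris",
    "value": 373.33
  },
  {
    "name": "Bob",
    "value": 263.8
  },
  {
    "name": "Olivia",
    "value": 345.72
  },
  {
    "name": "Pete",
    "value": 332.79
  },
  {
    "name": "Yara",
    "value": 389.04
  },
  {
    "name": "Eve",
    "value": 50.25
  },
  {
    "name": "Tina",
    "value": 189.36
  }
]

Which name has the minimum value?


Comparing values:
  Iris: 373.33
  Bob: 263.8
  Olivia: 345.72
  Pete: 332.79
  Yara: 389.04
  Eve: 50.25
  Tina: 189.36
Minimum: Eve (50.25)

ANSWER: Eve


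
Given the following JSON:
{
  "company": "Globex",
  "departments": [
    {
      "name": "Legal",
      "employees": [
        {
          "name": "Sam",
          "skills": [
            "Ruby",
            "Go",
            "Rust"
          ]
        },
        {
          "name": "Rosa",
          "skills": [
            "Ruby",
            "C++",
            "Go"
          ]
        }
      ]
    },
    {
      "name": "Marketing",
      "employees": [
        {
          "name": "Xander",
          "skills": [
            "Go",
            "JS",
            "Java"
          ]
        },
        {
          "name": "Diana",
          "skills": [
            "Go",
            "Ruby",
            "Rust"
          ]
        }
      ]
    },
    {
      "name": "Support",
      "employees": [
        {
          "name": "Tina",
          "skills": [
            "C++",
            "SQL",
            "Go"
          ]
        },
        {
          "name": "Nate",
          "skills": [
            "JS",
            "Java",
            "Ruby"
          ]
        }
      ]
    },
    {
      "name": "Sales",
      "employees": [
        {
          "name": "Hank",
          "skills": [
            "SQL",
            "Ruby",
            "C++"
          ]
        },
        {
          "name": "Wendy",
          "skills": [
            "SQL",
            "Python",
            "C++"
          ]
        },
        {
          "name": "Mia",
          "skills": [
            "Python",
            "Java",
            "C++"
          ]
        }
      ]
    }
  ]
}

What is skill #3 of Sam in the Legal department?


Path: departments[0].employees[0].skills[2]
Value: Rust

ANSWER: Rust


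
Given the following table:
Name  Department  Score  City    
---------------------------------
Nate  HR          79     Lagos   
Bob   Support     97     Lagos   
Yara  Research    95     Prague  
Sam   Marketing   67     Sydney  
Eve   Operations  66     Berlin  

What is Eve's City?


Row 5: Eve
City = Berlin

ANSWER: Berlin


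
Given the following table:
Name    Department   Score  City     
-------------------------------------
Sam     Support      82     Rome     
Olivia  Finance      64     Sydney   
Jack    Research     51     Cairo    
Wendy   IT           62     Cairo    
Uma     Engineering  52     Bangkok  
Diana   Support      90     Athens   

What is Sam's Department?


Row 1: Sam
Department = Support

ANSWER: Support


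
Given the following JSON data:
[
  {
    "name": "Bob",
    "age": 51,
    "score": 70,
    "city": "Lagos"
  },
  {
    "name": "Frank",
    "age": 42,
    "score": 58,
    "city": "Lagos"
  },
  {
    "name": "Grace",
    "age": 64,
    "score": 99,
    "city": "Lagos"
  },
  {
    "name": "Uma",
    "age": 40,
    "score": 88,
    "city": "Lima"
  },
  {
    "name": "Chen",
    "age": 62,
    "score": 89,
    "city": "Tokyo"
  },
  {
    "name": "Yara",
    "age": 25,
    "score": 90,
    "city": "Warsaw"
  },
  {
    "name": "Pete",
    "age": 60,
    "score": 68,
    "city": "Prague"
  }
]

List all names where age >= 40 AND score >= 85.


Checking both conditions:
  Bob (age=51, score=70) -> no
  Frank (age=42, score=58) -> no
  Grace (age=64, score=99) -> YES
  Uma (age=40, score=88) -> YES
  Chen (age=62, score=89) -> YES
  Yara (age=25, score=90) -> no
  Pete (age=60, score=68) -> no


ANSWER: Grace, Uma, Chen


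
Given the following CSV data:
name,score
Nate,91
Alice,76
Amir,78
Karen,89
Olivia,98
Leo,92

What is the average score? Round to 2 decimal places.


Scores: 91, 76, 78, 89, 98, 92
Sum = 524
Count = 6
Average = 524 / 6 = 87.33

ANSWER: 87.33


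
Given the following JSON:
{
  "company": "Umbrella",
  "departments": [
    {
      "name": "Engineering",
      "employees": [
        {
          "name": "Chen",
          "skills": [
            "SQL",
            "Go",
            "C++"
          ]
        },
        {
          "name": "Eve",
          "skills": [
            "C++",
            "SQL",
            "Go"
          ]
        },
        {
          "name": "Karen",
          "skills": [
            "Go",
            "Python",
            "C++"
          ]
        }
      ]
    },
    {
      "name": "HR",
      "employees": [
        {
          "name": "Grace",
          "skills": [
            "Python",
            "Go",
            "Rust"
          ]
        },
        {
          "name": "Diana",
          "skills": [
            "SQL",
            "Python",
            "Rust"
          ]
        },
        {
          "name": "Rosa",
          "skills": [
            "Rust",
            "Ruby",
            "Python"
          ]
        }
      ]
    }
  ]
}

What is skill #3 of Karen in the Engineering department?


Path: departments[0].employees[2].skills[2]
Value: C++

ANSWER: C++


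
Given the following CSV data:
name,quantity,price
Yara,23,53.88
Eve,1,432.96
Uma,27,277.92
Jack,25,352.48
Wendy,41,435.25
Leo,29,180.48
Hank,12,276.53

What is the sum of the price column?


Values in 'price' column:
  Row 1: 53.88
  Row 2: 432.96
  Row 3: 277.92
  Row 4: 352.48
  Row 5: 435.25
  Row 6: 180.48
  Row 7: 276.53
Sum = 53.88 + 432.96 + 277.92 + 352.48 + 435.25 + 180.48 + 276.53 = 2009.5

ANSWER: 2009.5


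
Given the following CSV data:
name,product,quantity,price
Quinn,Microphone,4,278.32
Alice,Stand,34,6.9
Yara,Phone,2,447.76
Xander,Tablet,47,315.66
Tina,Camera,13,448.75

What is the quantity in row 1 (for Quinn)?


Row 1: Quinn
Column 'quantity' = 4

ANSWER: 4


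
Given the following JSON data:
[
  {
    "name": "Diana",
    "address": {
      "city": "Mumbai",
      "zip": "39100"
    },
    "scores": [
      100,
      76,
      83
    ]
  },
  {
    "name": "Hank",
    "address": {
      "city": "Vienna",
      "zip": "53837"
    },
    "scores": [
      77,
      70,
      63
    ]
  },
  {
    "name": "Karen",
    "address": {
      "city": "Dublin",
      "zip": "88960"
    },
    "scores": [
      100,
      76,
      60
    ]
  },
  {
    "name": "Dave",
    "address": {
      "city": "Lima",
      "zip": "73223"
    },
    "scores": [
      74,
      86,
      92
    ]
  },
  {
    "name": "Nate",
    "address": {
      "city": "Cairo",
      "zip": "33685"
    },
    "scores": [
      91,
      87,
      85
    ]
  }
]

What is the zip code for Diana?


Path: records[0].address.zip
Value: 39100

ANSWER: 39100


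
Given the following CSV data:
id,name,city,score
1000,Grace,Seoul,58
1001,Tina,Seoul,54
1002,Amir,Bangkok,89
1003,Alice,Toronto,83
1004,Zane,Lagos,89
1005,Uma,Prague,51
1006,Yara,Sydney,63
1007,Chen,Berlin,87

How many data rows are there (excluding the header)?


Counting rows (excluding header):
Header: id,name,city,score
Data rows: 8

ANSWER: 8


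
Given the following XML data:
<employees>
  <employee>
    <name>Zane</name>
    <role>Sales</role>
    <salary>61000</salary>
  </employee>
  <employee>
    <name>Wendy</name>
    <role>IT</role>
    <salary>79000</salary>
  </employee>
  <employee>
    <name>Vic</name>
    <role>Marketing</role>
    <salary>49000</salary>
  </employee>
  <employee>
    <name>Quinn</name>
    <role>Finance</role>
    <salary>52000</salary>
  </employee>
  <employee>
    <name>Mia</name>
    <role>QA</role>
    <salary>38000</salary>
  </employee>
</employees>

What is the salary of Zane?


Searching for <employee> with <name>Zane</name>
Found at position 1
<salary>61000</salary>

ANSWER: 61000


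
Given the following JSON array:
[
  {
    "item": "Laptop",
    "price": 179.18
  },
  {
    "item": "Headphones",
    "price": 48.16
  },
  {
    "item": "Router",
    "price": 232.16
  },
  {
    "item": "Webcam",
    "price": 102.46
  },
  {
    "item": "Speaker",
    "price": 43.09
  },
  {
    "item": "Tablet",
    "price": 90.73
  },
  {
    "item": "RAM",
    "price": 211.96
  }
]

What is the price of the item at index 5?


Array index 5 -> Tablet
price = 90.73

ANSWER: 90.73


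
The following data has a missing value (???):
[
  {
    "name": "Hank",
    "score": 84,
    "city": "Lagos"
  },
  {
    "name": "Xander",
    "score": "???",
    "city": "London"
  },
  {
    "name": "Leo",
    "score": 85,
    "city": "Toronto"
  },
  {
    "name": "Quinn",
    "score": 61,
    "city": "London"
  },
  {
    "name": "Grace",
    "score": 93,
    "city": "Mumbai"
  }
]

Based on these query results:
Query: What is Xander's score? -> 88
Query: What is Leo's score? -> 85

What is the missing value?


The missing value is Xander's score
From query: Xander's score = 88

ANSWER: 88


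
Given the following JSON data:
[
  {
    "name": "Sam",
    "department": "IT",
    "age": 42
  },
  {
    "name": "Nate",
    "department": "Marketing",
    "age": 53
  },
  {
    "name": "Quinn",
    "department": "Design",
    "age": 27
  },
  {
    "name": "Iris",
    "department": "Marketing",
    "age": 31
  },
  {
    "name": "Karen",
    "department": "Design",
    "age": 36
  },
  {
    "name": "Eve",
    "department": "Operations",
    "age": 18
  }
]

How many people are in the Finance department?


Scanning records for department = Finance
  No matches found
Count: 0

ANSWER: 0


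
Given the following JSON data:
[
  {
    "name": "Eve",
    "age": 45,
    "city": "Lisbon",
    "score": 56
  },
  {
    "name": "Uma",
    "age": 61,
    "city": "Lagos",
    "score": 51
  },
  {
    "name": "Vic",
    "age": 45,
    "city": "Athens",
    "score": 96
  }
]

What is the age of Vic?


Looking up record where name = Vic
Record index: 2
Field 'age' = 45

ANSWER: 45


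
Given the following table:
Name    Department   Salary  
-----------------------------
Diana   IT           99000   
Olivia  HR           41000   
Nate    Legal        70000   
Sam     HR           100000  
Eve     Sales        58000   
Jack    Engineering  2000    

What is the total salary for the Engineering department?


Engineering department members:
  Jack: 2000
Total = 2000 = 2000

ANSWER: 2000


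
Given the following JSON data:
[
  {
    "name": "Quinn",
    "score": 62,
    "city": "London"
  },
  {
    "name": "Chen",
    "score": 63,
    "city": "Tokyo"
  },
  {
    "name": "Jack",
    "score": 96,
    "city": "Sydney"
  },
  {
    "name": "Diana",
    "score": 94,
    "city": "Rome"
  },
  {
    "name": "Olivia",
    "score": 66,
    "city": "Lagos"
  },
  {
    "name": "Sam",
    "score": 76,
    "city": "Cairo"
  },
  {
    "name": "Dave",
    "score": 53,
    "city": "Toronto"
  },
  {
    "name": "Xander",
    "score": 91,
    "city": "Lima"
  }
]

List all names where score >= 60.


Filtering records where score >= 60:
  Quinn (score=62) -> YES
  Chen (score=63) -> YES
  Jack (score=96) -> YES
  Diana (score=94) -> YES
  Olivia (score=66) -> YES
  Sam (score=76) -> YES
  Dave (score=53) -> no
  Xander (score=91) -> YES


ANSWER: Quinn, Chen, Jack, Diana, Olivia, Sam, Xander


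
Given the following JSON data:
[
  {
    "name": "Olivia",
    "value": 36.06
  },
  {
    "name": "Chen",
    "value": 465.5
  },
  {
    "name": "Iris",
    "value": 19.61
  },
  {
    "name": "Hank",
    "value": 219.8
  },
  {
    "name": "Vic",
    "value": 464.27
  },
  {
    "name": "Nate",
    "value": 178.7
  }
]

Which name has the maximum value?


Comparing values:
  Olivia: 36.06
  Chen: 465.5
  Iris: 19.61
  Hank: 219.8
  Vic: 464.27
  Nate: 178.7
Maximum: Chen (465.5)

ANSWER: Chen


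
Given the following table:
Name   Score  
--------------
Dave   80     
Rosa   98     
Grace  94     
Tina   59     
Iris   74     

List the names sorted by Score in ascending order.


Sorting by Score (ascending):
  Tina: 59
  Iris: 74
  Dave: 80
  Grace: 94
  Rosa: 98


ANSWER: Tina, Iris, Dave, Grace, Rosa


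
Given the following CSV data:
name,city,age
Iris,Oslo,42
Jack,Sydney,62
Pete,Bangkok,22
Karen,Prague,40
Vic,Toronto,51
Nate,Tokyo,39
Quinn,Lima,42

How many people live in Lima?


Scanning city column for 'Lima':
  Row 7: Quinn -> MATCH
Total matches: 1

ANSWER: 1


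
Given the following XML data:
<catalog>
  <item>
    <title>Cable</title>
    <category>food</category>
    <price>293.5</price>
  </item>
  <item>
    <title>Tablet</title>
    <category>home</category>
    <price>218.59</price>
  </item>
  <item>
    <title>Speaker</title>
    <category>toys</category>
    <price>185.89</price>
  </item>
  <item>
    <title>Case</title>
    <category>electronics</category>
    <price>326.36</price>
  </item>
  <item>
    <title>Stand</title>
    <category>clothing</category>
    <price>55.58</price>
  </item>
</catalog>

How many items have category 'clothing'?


Scanning <item> elements for <category>clothing</category>:
  Item 5: Stand -> MATCH
Count: 1

ANSWER: 1


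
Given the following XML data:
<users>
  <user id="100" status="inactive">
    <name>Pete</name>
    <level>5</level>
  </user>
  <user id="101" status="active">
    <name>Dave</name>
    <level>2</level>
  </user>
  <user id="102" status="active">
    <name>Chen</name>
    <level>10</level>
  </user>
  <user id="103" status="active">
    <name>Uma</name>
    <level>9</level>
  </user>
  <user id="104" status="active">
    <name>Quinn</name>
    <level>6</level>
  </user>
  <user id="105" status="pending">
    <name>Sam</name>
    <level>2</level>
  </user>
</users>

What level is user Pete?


Finding user: Pete
<level>5</level>

ANSWER: 5


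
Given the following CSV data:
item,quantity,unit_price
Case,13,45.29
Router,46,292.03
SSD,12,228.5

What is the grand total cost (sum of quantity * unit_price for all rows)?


Computing row totals:
  Case: 13 * 45.29 = 588.77
  Router: 46 * 292.03 = 13433.38
  SSD: 12 * 228.5 = 2742.0
Grand total = 588.77 + 13433.38 + 2742.0 = 16764.15

ANSWER: 16764.15


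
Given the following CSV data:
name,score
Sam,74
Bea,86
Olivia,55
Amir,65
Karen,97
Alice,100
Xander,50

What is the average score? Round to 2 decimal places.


Scores: 74, 86, 55, 65, 97, 100, 50
Sum = 527
Count = 7
Average = 527 / 7 = 75.29

ANSWER: 75.29


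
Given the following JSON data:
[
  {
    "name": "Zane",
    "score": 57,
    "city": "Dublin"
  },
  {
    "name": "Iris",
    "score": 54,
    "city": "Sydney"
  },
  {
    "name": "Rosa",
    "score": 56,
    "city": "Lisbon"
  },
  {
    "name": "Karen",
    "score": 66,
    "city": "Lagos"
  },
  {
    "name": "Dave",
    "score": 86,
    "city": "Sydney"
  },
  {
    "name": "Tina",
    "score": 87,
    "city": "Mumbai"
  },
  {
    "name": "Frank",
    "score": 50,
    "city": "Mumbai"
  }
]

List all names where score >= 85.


Filtering records where score >= 85:
  Zane (score=57) -> no
  Iris (score=54) -> no
  Rosa (score=56) -> no
  Karen (score=66) -> no
  Dave (score=86) -> YES
  Tina (score=87) -> YES
  Frank (score=50) -> no


ANSWER: Dave, Tina


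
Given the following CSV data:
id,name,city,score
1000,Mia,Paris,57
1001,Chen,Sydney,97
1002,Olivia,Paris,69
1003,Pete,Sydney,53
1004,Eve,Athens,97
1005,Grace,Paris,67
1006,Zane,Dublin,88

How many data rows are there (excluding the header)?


Counting rows (excluding header):
Header: id,name,city,score
Data rows: 7

ANSWER: 7


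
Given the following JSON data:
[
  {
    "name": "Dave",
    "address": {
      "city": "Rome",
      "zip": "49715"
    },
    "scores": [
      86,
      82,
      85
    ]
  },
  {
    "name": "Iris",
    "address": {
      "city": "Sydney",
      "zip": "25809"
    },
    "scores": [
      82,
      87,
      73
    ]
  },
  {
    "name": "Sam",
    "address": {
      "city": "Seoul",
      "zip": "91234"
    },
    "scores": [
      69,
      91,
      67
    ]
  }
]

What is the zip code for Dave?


Path: records[0].address.zip
Value: 49715

ANSWER: 49715


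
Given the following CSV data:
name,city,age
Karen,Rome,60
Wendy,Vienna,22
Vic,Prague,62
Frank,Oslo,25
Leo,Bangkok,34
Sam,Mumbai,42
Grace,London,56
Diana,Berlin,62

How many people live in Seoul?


Scanning city column for 'Seoul':
Total matches: 0

ANSWER: 0


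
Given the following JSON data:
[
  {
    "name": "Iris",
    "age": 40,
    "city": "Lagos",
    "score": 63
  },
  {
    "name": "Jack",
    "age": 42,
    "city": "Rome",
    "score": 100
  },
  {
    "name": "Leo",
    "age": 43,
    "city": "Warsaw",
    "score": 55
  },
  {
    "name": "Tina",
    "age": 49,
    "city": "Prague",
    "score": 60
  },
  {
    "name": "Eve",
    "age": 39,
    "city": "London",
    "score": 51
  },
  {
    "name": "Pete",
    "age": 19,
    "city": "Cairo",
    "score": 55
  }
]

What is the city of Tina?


Looking up record where name = Tina
Record index: 3
Field 'city' = Prague

ANSWER: Prague


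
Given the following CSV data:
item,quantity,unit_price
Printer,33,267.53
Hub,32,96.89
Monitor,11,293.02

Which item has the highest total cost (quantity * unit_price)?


Computing row totals:
  Printer: 8828.49
  Hub: 3100.48
  Monitor: 3223.22
Maximum: Printer (8828.49)

ANSWER: Printer


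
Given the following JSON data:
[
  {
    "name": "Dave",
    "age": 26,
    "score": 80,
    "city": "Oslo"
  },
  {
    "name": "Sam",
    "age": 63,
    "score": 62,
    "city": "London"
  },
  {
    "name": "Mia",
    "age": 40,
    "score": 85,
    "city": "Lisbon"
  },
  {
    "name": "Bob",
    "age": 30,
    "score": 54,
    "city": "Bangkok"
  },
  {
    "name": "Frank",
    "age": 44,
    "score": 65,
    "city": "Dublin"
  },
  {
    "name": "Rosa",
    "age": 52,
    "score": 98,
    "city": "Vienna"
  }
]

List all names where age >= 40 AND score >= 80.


Checking both conditions:
  Dave (age=26, score=80) -> no
  Sam (age=63, score=62) -> no
  Mia (age=40, score=85) -> YES
  Bob (age=30, score=54) -> no
  Frank (age=44, score=65) -> no
  Rosa (age=52, score=98) -> YES


ANSWER: Mia, Rosa


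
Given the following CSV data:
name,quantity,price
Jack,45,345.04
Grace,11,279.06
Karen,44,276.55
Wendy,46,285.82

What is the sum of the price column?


Values in 'price' column:
  Row 1: 345.04
  Row 2: 279.06
  Row 3: 276.55
  Row 4: 285.82
Sum = 345.04 + 279.06 + 276.55 + 285.82 = 1186.47

ANSWER: 1186.47


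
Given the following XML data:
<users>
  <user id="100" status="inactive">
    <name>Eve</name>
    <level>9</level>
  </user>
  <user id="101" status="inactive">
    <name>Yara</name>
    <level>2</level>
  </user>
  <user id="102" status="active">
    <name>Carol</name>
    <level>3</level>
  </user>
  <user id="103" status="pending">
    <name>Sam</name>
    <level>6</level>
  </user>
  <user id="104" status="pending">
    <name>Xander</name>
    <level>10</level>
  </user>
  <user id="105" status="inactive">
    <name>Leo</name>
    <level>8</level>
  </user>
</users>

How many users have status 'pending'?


Counting users with status='pending':
  Sam (id=103) -> MATCH
  Xander (id=104) -> MATCH
Count: 2

ANSWER: 2


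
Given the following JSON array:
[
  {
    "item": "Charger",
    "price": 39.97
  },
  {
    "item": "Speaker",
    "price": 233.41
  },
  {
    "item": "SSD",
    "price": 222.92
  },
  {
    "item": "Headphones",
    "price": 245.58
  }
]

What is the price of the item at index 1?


Array index 1 -> Speaker
price = 233.41

ANSWER: 233.41


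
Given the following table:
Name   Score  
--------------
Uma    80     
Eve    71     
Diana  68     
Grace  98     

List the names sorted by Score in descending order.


Sorting by Score (descending):
  Grace: 98
  Uma: 80
  Eve: 71
  Diana: 68


ANSWER: Grace, Uma, Eve, Diana


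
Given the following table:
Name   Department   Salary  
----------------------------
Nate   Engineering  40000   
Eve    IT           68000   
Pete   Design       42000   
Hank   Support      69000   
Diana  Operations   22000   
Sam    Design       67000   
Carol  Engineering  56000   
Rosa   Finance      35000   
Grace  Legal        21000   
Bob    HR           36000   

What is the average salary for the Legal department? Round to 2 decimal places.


Legal department members:
  Grace: 21000
Sum = 21000
Count = 1
Average = 21000 / 1 = 21000.00

ANSWER: 21000.00


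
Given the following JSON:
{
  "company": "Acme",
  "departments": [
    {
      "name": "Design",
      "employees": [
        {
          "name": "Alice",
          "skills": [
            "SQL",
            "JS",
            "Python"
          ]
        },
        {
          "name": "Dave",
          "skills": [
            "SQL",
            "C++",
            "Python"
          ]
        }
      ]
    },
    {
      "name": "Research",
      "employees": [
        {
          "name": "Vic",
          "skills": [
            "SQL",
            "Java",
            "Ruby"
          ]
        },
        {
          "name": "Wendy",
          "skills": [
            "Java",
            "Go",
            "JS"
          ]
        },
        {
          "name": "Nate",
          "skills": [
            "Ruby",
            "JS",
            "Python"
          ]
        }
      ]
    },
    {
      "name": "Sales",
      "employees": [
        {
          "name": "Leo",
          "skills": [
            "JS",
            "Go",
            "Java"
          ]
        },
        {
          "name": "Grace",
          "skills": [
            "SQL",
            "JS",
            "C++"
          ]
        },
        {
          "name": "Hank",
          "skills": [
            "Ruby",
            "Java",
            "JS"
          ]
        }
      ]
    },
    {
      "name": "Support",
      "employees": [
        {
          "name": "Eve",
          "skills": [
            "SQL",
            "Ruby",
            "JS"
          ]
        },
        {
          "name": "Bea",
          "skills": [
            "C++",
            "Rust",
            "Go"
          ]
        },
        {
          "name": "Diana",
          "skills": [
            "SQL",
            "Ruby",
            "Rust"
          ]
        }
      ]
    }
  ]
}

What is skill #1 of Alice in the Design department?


Path: departments[0].employees[0].skills[0]
Value: SQL

ANSWER: SQL


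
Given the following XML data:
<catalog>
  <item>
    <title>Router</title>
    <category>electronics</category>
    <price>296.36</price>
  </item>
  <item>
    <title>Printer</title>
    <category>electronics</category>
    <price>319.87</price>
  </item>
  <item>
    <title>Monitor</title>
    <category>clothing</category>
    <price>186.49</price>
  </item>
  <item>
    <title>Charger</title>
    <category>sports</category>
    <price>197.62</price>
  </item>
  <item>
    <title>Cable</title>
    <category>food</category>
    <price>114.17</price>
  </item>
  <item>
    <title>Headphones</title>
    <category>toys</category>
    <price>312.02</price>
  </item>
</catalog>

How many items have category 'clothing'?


Scanning <item> elements for <category>clothing</category>:
  Item 3: Monitor -> MATCH
Count: 1

ANSWER: 1


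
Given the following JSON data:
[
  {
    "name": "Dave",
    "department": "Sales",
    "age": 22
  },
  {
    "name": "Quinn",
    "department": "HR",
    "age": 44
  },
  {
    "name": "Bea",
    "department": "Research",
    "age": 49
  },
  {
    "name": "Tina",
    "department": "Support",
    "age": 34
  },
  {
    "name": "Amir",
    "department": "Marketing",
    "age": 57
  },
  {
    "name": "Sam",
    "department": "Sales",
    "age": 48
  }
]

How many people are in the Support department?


Scanning records for department = Support
  Record 3: Tina
Count: 1

ANSWER: 1


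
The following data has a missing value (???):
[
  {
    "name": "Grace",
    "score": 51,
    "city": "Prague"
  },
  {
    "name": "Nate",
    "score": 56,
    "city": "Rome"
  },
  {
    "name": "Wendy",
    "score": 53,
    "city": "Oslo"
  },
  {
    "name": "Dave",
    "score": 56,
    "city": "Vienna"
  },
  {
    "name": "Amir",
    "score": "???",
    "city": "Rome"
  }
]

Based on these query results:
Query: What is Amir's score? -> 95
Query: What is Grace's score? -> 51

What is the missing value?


The missing value is Amir's score
From query: Amir's score = 95

ANSWER: 95
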